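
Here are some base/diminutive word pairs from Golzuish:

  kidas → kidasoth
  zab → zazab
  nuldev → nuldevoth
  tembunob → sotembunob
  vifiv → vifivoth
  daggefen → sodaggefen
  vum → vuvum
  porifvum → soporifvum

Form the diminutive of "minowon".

vum and porifvum both end in -m yet inflect differently (vuvum, soporifvum), so the final letter is not what conditions the rule; the number of vowels is.
"minowon" has 3 vowels. The stems with 3 vowels (daggefen → sodaggefen, porifvum → soporifvum, tembunob → sotembunob) add the prefix so-.
So minowon → sominowon.

sominowon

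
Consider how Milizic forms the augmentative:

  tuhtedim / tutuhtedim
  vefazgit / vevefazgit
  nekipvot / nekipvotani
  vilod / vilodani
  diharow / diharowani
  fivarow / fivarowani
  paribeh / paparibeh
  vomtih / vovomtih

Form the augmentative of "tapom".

nekipvot and vefazgit both end in -t yet inflect differently (nekipvotani, vevefazgit), so the final letter is not what conditions the rule; the last vowel is.
"tapom" has last vowel 'o'. The stems whose last vowel is 'o' (fivarow → fivarowani, diharow → diharowani, vilod → vilodani) add -ani.
So tapom → tapomani.

tapomani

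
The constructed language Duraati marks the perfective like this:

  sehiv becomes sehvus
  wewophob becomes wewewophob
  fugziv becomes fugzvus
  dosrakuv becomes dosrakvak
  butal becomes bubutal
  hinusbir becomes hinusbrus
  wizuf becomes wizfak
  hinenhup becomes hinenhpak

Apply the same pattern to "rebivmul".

rebivmlak

sehiv and dosrakuv both end in -v yet inflect differently (sehvus, dosrakvak), so the final letter is not what conditions the rule; the last vowel is.
"rebivmul" has last vowel 'u'. The stems whose last vowel is 'u' (hinenhup → hinenhpak, dosrakuv → dosrakvak, wizuf → wizfak) delete the last vowel and add -ak.
So rebivmul → rebivmlak.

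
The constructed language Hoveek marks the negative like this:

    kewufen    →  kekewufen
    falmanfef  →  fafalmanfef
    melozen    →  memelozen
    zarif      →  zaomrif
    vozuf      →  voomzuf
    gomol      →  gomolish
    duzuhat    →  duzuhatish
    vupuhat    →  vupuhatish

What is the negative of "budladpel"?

"budladpel" has last vowel 'e'. The stems whose last vowel is 'e' (kewufen → kekewufen, falmanfef → fafalmanfef, melozen → memelozen) repeat the first consonant+vowel as a prefix.
So budladpel → bubudladpel.

bubudladpel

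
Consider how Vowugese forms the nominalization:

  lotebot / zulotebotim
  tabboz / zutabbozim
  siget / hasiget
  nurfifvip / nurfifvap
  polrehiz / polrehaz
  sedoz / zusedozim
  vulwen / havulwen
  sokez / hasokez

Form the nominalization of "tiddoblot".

zutiddoblotim

"tiddoblot" has last vowel 'o'. The stems whose last vowel is 'o' (lotebot → zulotebotim, tabboz → zutabbozim, sedoz → zusedozim) add zu- … -im around the stem.
So tiddoblot → zutiddoblotim.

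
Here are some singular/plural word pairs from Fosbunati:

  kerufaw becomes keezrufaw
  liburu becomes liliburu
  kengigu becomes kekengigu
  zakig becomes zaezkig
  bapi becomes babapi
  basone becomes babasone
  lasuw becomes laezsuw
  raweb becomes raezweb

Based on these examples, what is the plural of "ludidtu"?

luludidtu

basone and raweb both have last vowel 'e' yet inflect differently (babasone, raezweb), so the last vowel is not what conditions the rule; whether the stem ends in a vowel or a consonant is.
"ludidtu" ends in a vowel. The stems ending in a vowel (bapi → babapi, basone → babasone, liburu → liliburu) repeat the first consonant+vowel as a prefix.
The other pattern: stems ending in a consonant insert -ez- after the first vowel.
So ludidtu → luludidtu.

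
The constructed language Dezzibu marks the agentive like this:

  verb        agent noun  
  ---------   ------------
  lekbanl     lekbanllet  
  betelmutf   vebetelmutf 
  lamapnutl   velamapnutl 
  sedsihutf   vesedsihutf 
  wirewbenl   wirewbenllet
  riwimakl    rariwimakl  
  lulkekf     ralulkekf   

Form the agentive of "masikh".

ramasikh

wirewbenl and lamapnutl both end in -l yet inflect differently (wirewbenllet, velamapnutl), so the final letter is not what conditions the rule; the second-to-last letter is.
"masikh" has second-to-last letter 'k'. The stems whose second-to-last letter is 'k' (riwimakl → rariwimakl, lulkekf → ralulkekf) add the prefix ra-.
So masikh → ramasikh.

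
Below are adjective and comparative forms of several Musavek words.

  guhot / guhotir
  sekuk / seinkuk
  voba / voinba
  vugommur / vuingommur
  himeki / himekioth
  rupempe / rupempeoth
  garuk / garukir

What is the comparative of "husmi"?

husmioth

garuk and sekuk both end in -k yet inflect differently (garukir, seinkuk), so the final letter is not what conditions the rule; the first letter is.
"husmi" begins with h-. The one such stem in the data (himeki → himekioth) adds -oth, so the same rule applies.
So husmi → husmioth.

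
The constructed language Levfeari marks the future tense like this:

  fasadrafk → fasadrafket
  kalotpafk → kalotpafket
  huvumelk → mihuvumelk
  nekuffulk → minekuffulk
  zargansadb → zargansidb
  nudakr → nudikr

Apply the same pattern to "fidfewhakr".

fasadrafk and huvumelk both end in -k yet inflect differently (fasadrafket, mihuvumelk), so the final letter is not what conditions the rule; the second-to-last letter is.
"fidfewhakr" has second-to-last letter 'k'. The one such stem in the data (nudakr → nudikr) changes the last vowel to 'i' (as does zargansadb), so the same rule applies.
So fidfewhakr → fidfewhikr.

fidfewhikr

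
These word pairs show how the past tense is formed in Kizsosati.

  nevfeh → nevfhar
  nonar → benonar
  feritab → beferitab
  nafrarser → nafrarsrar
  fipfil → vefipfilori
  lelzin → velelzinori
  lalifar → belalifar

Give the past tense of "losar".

nafrarser and lalifar both end in -r yet inflect differently (nafrarsrar, belalifar), so the final letter is not what conditions the rule; the last vowel is.
"losar" has last vowel 'a'. The stems whose last vowel is 'a' (feritab → beferitab, lalifar → belalifar, nonar → benonar) add the prefix be-.
So losar → belosar.

belosar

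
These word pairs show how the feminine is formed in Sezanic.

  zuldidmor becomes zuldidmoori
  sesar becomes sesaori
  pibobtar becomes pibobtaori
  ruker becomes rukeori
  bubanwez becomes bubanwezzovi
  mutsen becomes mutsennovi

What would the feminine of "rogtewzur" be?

"rogtewzur" ends in -r. The stems ending in -r (zuldidmor → zuldidmoori, sesar → sesaori, pibobtar → pibobtaori) drop the final letter and add -ori.
The other pattern: stems ending in -n or -z double the final consonant and add -ovi.
So rogtewzur → rogtewzuori.

rogtewzuori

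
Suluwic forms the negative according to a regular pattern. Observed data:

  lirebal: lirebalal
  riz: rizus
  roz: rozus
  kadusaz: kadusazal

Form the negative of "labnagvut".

labnagvutal

riz and kadusaz both end in -z yet inflect differently (rizus, kadusazal), so the final letter is not what conditions the rule; the number of vowels is.
"labnagvut" has 3 vowels. The stems with 3 vowels (lirebal → lirebalal, kadusaz → kadusazal) add -al.
The other pattern: stems with 1 vowel add -us.
So labnagvut → labnagvutal.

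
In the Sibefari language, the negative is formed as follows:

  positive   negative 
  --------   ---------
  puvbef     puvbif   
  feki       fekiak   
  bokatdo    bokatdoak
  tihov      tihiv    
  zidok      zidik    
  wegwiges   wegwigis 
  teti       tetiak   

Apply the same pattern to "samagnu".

bokatdo and zidok both have last vowel 'o' yet inflect differently (bokatdoak, zidik), so the last vowel is not what conditions the rule; whether the stem ends in a vowel or a consonant is.
"samagnu" ends in a vowel. The stems ending in a vowel (teti → tetiak, bokatdo → bokatdoak, feki → fekiak) add -ak.
The other pattern: stems ending in a consonant change the last vowel to 'i'.
So samagnu → samagnuak.

samagnuak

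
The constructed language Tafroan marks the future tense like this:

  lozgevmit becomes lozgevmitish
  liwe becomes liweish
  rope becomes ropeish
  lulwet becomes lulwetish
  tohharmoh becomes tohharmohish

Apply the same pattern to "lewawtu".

lewawtuish

Every pair shown (lozgevmit → lozgevmitish, liwe → liweish, rope → ropeish, …) follows the same rule: add -ish.
So lewawtu → lewawtuish.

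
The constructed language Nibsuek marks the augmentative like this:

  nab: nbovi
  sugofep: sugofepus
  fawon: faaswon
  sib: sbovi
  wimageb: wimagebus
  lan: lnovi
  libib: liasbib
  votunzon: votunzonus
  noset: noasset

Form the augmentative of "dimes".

diasmes

lan and fawon both end in -n yet inflect differently (lnovi, faaswon), so the final letter is not what conditions the rule; the number of vowels is.
"dimes" has 2 vowels. The stems with 2 vowels (fawon → faaswon, libib → liasbib, noset → noasset) insert -as- after the first vowel.
The other patterns: stems with 1 vowel delete the last vowel and add -ovi; stems with 3 vowels add -us.
So dimes → diasmes.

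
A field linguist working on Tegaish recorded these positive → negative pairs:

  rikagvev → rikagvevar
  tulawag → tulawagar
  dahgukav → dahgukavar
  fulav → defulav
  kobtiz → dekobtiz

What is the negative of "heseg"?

rikagvev and fulav both end in -v yet inflect differently (rikagvevar, defulav), so the final letter is not what conditions the rule; the number of vowels is.
"heseg" has 2 vowels. The stems with 2 vowels (fulav → defulav, kobtiz → dekobtiz) add the prefix de-.
So heseg → deheseg.

deheseg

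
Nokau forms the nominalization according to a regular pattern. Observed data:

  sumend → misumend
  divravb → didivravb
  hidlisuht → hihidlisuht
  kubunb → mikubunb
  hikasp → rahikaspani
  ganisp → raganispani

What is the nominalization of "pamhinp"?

kubunb and divravb both end in -b yet inflect differently (mikubunb, didivravb), so the final letter is not what conditions the rule; the second-to-last letter is.
"pamhinp" has second-to-last letter 'n'. The stems whose second-to-last letter is 'n' (sumend → misumend, kubunb → mikubunb) add the prefix mi-.
So pamhinp → mipamhinp.

mipamhinp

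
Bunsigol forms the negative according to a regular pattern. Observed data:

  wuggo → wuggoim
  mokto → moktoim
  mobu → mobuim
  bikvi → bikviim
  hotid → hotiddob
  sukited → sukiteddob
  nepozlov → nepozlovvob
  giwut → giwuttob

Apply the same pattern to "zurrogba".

bikvi and hotid both have last vowel 'i' yet inflect differently (bikviim, hotiddob), so the last vowel is not what conditions the rule; whether the stem ends in a vowel or a consonant is.
"zurrogba" ends in a vowel. The stems ending in a vowel (wuggo → wuggoim, mokto → moktoim, mobu → mobuim) add -im.
The other pattern: stems ending in a consonant double the final consonant and add -ob.
So zurrogba → zurrogbaim.

zurrogbaim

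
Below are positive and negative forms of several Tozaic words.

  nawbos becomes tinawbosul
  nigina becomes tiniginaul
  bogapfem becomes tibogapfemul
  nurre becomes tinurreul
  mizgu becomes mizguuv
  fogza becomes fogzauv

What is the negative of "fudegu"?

nigina and fogza both end in -a yet inflect differently (tiniginaul, fogzauv), so the final letter is not what conditions the rule; the first letter is.
"fudegu" begins with f-. The one such stem in the data (fogza → fogzauv) adds -uv, so the same rule applies.
So fudegu → fudeguuv.

fudeguuv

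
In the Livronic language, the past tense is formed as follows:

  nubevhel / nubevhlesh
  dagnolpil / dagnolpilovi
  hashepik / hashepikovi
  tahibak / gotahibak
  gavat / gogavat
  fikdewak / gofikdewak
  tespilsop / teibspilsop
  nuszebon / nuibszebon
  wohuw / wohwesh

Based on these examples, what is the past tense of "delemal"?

godelemal

"delemal" has last vowel 'a'. The stems whose last vowel is 'a' (tahibak → gotahibak, fikdewak → gofikdewak, gavat → gogavat) add the prefix go-.
So delemal → godelemal.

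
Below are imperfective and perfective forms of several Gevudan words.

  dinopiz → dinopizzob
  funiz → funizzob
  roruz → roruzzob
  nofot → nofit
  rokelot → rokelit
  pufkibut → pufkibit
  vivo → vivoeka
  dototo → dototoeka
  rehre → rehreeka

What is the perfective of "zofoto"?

zofotoeka

roruz and pufkibut both have last vowel 'u' yet inflect differently (roruzzob, pufkibit), so the last vowel is not what conditions the rule; the final letter is.
"zofoto" ends in -o. The stems ending in -o (vivo → vivoeka, dototo → dototoeka) add -eka.
The other patterns: stems ending in -z double the final consonant and add -ob; stems ending in -t change the last vowel to 'i'.
So zofoto → zofotoeka.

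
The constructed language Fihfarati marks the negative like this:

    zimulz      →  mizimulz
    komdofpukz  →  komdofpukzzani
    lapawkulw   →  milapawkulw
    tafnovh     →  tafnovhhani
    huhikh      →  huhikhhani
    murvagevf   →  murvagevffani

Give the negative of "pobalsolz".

"pobalsolz" has second-to-last letter 'l'. The stems whose second-to-last letter is 'l' (zimulz → mizimulz, lapawkulw → milapawkulw) add the prefix mi-.
So pobalsolz → mipobalsolz.

mipobalsolz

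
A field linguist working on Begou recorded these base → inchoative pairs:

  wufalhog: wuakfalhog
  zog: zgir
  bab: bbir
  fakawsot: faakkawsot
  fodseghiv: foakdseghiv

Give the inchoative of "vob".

vbir

"vob" has 1 vowel. The stems with 1 vowel (bab → bbir, zog → zgir) delete the last vowel and add -ir.
So vob → vbir.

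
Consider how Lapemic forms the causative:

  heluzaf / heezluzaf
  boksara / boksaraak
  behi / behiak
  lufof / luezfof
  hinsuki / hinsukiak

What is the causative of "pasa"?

pasaak

"pasa" ends in a vowel. The stems ending in a vowel (hinsuki → hinsukiak, behi → behiak, boksara → boksaraak) add -ak.
The other pattern: stems ending in a consonant insert -ez- after the first vowel.
So pasa → pasaak.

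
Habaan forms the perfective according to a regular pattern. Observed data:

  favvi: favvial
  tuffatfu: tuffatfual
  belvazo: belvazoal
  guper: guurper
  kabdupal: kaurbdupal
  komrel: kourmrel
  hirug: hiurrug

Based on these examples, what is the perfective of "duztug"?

duurztug

tuffatfu and hirug both have last vowel 'u' yet inflect differently (tuffatfual, hiurrug), so the last vowel is not what conditions the rule; whether the stem ends in a vowel or a consonant is.
"duztug" ends in a consonant. The stems ending in a consonant (guper → guurper, kabdupal → kaurbdupal, komrel → kourmrel) insert -ur- after the first vowel.
The other pattern: stems ending in a vowel add -al.
So duztug → duurztug.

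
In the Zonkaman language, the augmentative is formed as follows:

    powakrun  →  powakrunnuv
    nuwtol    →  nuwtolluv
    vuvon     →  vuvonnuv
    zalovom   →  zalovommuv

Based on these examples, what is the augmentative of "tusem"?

Every pair shown (powakrun → powakrunnuv, nuwtol → nuwtolluv, vuvon → vuvonnuv, …) follows the same rule: double the final consonant and add -uv.
So tusem → tusemmuv.

tusemmuv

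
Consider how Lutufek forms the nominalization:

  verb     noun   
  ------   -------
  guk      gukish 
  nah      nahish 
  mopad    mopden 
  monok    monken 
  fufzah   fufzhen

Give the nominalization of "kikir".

fufzah and nah both end in -h yet inflect differently (fufzhen, nahish), so the final letter is not what conditions the rule; the number of vowels is.
"kikir" has 2 vowels. The stems with 2 vowels (fufzah → fufzhen, mopad → mopden, monok → monken) delete the last vowel and add -en.
So kikir → kikren.

kikren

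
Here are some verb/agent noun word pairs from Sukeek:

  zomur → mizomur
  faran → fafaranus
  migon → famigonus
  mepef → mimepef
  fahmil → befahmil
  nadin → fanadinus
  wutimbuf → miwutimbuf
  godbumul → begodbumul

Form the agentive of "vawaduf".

mivawaduf

fahmil and nadin both have last vowel 'i' yet inflect differently (befahmil, fanadinus), so the last vowel is not what conditions the rule; the final letter is.
"vawaduf" ends in -f. The stems ending in -f (mepef → mimepef, wutimbuf → miwutimbuf) add the prefix mi-.
The other patterns: stems ending in -l add the prefix be-; stems ending in -n add fa- … -us around the stem.
So vawaduf → mivawaduf.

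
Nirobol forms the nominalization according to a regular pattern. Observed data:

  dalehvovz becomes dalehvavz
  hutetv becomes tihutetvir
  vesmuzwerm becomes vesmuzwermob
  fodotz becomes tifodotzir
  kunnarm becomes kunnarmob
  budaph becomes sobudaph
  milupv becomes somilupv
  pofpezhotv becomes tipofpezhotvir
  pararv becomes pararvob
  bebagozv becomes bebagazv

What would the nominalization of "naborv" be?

pararv and pofpezhotv both end in -v yet inflect differently (pararvob, tipofpezhotvir), so the final letter is not what conditions the rule; the second-to-last letter is.
"naborv" has second-to-last letter 'r'. The stems whose second-to-last letter is 'r' (pararv → pararvob, kunnarm → kunnarmob, vesmuzwerm → vesmuzwermob) add -ob.
So naborv → naborvob.

naborvob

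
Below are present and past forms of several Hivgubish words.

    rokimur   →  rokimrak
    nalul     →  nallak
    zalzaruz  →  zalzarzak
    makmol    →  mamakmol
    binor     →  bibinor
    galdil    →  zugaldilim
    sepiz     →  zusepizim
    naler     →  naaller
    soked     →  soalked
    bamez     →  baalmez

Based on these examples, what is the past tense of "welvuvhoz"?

wewelvuvhoz

"welvuvhoz" has last vowel 'o'. The stems whose last vowel is 'o' (makmol → mamakmol, binor → bibinor) repeat the first consonant+vowel as a prefix.
So welvuvhoz → wewelvuvhoz.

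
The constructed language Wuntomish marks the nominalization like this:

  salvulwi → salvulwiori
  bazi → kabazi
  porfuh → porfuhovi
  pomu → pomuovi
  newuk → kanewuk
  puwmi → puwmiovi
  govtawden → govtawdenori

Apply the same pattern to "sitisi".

sitisiori

bazi and salvulwi both end in -i yet inflect differently (kabazi, salvulwiori), so the final letter is not what conditions the rule; the first letter is.
"sitisi" begins with s-. The one such stem in the data (salvulwi → salvulwiori) adds -ori, so the same rule applies.
The other patterns: stems beginning with b- or n- add the prefix ka-; stems beginning with p- add -ovi.
So sitisi → sitisiori.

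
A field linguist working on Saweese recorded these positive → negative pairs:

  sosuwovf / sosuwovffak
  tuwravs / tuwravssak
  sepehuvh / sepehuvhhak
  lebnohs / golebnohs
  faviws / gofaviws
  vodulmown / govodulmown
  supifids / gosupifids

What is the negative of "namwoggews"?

gonamwoggews

"namwoggews" has second-to-last letter 'w'. The stems whose second-to-last letter is 'w' (faviws → gofaviws, vodulmown → govodulmown) add the prefix go-.
So namwoggews → gonamwoggews.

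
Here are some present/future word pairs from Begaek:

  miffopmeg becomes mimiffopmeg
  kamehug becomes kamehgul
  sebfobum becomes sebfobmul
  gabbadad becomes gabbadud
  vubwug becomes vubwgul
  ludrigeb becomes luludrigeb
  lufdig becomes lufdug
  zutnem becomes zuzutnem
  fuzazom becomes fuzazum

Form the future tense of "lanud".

"lanud" has last vowel 'u'. The stems whose last vowel is 'u' (vubwug → vubwgul, sebfobum → sebfobmul, kamehug → kamehgul) delete the last vowel and add -ul.
So lanud → landul.

landul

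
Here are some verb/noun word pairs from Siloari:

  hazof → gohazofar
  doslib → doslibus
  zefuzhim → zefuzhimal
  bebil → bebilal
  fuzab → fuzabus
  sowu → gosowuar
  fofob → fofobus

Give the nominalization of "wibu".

fofob and hazof both have last vowel 'o' yet inflect differently (fofobus, gohazofar), so the last vowel is not what conditions the rule; the final letter is.
"wibu" ends in -u. The one such stem in the data (sowu → gosowuar) adds go- … -ar around the stem, so the same rule applies.
So wibu → gowibuar.

gowibuar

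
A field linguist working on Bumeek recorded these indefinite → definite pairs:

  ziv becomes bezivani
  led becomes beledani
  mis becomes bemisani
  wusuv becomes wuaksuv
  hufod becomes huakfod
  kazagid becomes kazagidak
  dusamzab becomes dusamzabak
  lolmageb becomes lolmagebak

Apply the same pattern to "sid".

ziv and wusuv both end in -v yet inflect differently (bezivani, wuaksuv), so the final letter is not what conditions the rule; the number of vowels is.
"sid" has 1 vowel. The stems with 1 vowel (ziv → bezivani, led → beledani, mis → bemisani) add be- … -ani around the stem.
So sid → besidani.

besidani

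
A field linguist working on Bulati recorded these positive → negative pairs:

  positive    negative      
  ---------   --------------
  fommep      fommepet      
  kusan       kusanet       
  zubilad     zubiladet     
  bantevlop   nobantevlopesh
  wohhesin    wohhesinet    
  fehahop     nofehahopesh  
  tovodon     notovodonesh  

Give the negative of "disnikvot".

fehahop and fommep both end in -p yet inflect differently (nofehahopesh, fommepet), so the final letter is not what conditions the rule; the last vowel is.
"disnikvot" has last vowel 'o'. The stems whose last vowel is 'o' (fehahop → nofehahopesh, bantevlop → nobantevlopesh, tovodon → notovodonesh) add no- … -esh around the stem.
So disnikvot → nodisnikvotesh.

nodisnikvotesh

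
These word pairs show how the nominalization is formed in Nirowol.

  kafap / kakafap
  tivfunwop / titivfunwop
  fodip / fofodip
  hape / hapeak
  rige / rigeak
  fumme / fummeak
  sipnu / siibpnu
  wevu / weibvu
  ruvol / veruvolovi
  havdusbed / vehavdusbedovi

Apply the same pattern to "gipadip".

"gipadip" ends in -p. The stems ending in -p (kafap → kakafap, tivfunwop → titivfunwop, fodip → fofodip) repeat the first consonant+vowel as a prefix.
The other patterns: stems ending in -e add -ak; stems ending in -u insert -ib- after the first vowel; stems ending in -d or -l add ve- … -ovi around the stem.
So gipadip → gigipadip.

gigipadip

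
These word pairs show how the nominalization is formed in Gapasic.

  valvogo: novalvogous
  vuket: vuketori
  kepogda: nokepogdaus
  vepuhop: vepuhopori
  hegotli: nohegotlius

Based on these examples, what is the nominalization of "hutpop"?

vepuhop and valvogo both have last vowel 'o' yet inflect differently (vepuhopori, novalvogous), so the last vowel is not what conditions the rule; whether the stem ends in a vowel or a consonant is.
"hutpop" ends in a consonant. The stems ending in a consonant (vuket → vuketori, vepuhop → vepuhopori) add -ori.
The other pattern: stems ending in a vowel add no- … -us around the stem.
So hutpop → hutpopori.

hutpopori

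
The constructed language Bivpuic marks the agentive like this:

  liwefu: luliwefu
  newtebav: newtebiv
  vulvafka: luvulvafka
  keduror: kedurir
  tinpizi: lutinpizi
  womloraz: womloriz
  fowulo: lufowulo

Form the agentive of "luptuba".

keduror and fowulo both have last vowel 'o' yet inflect differently (kedurir, lufowulo), so the last vowel is not what conditions the rule; whether the stem ends in a vowel or a consonant is.
"luptuba" ends in a vowel. The stems ending in a vowel (fowulo → lufowulo, vulvafka → luvulvafka, tinpizi → lutinpizi) add the prefix lu-.
The other pattern: stems ending in a consonant change the last vowel to 'i'.
So luptuba → luluptuba.

luluptuba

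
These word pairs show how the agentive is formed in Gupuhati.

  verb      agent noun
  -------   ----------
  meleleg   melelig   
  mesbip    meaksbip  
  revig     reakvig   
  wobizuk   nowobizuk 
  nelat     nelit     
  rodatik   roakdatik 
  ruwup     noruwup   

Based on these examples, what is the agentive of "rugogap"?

rugogip

wobizuk and rodatik both end in -k yet inflect differently (nowobizuk, roakdatik), so the final letter is not what conditions the rule; the last vowel is.
"rugogap" has last vowel 'a'. The one such stem in the data (nelat → nelit) changes the last vowel to 'i' (as does meleleg), so the same rule applies.
So rugogap → rugogip.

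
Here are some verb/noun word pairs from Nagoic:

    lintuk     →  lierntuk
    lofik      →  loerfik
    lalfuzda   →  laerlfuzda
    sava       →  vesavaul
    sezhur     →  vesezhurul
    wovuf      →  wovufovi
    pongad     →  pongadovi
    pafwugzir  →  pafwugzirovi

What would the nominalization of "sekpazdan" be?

vesekpazdanul

lalfuzda and sava both end in -a yet inflect differently (laerlfuzda, vesavaul), so the final letter is not what conditions the rule; the first letter is.
"sekpazdan" begins with s-. The stems beginning with s- (sava → vesavaul, sezhur → vesezhurul) add ve- … -ul around the stem.
The other patterns: stems beginning with l- insert -er- after the first vowel; stems beginning with p- or w- add -ovi.
So sekpazdan → vesekpazdanul.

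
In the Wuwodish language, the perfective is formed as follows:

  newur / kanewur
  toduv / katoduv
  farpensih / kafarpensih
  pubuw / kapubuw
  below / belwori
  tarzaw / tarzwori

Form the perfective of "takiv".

pubuw and below both end in -w yet inflect differently (kapubuw, belwori), so the final letter is not what conditions the rule; the last vowel is.
"takiv" has last vowel 'i'. The one such stem in the data (farpensih → kafarpensih) adds the prefix ka-, so the same rule applies.
So takiv → katakiv.

katakiv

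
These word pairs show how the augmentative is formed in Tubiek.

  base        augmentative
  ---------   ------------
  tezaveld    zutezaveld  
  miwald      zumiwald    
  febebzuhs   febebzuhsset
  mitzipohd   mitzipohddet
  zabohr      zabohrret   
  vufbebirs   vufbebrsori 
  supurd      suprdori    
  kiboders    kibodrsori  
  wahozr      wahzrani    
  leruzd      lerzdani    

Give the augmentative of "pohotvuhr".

tezaveld and mitzipohd both end in -d yet inflect differently (zutezaveld, mitzipohddet), so the final letter is not what conditions the rule; the second-to-last letter is.
"pohotvuhr" has second-to-last letter 'h'. The stems whose second-to-last letter is 'h' (febebzuhs → febebzuhsset, mitzipohd → mitzipohddet, zabohr → zabohrret) double the final consonant and add -et.
So pohotvuhr → pohotvuhrret.

pohotvuhrret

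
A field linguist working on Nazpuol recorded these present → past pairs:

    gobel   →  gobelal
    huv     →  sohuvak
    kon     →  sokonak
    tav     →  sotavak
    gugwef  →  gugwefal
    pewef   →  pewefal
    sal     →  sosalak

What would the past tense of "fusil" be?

"fusil" has 2 vowels. The stems with 2 vowels (pewef → pewefal, gobel → gobelal, gugwef → gugwefal) add -al.
So fusil → fusilal.

fusilal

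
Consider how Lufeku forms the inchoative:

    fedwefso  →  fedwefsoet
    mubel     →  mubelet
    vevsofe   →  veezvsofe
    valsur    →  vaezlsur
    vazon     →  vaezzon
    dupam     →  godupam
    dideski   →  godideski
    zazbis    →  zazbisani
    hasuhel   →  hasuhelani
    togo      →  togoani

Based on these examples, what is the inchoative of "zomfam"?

zomfamani

"zomfam" begins with z-. The one such stem in the data (zazbis → zazbisani) adds -ani, so the same rule applies.
So zomfam → zomfamani.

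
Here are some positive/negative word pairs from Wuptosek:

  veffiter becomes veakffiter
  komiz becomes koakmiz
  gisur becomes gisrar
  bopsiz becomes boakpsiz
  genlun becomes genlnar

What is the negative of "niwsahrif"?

gisur and veffiter both end in -r yet inflect differently (gisrar, veakffiter), so the final letter is not what conditions the rule; the last vowel is.
"niwsahrif" has last vowel 'i'. The stems whose last vowel is 'i' (komiz → koakmiz, bopsiz → boakpsiz) insert -ak- after the first vowel.
The other pattern: stems whose last vowel is 'u' delete the last vowel and add -ar.
So niwsahrif → niakwsahrif.

niakwsahrif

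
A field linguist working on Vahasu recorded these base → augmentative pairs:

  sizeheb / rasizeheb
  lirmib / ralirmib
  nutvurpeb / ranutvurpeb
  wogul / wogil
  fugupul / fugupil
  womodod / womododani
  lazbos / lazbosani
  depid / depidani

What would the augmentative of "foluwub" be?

rafoluwub

lirmib and depid both have last vowel 'i' yet inflect differently (ralirmib, depidani), so the last vowel is not what conditions the rule; the final letter is.
"foluwub" ends in -b. The stems ending in -b (sizeheb → rasizeheb, lirmib → ralirmib, nutvurpeb → ranutvurpeb) add the prefix ra-.
So foluwub → rafoluwub.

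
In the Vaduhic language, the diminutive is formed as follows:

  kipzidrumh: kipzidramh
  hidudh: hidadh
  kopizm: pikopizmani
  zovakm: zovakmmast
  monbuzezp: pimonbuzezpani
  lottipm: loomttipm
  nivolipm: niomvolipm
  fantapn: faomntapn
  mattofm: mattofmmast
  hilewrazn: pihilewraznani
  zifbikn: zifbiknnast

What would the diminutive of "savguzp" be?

fantapn and hilewrazn both end in -n yet inflect differently (faomntapn, pihilewraznani), so the final letter is not what conditions the rule; the second-to-last letter is.
"savguzp" has second-to-last letter 'z'. The stems whose second-to-last letter is 'z' (monbuzezp → pimonbuzezpani, hilewrazn → pihilewraznani, kopizm → pikopizmani) add pi- … -ani around the stem.
So savguzp → pisavguzpani.

pisavguzpani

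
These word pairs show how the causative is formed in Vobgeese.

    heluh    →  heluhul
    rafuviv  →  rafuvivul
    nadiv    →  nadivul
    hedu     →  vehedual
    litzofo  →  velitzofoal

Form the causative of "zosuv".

zosuvul

heluh and hedu both have last vowel 'u' yet inflect differently (heluhul, vehedual), so the last vowel is not what conditions the rule; whether the stem ends in a vowel or a consonant is.
"zosuv" ends in a consonant. The stems ending in a consonant (nadiv → nadivul, rafuviv → rafuvivul, heluh → heluhul) add -ul.
The other pattern: stems ending in a vowel add ve- … -al around the stem.
So zosuv → zosuvul.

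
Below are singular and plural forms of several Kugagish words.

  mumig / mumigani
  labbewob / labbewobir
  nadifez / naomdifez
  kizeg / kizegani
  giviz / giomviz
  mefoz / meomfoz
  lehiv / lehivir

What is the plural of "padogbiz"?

"padogbiz" ends in -z. The stems ending in -z (mefoz → meomfoz, giviz → giomviz, nadifez → naomdifez) insert -om- after the first vowel.
The other patterns: stems ending in -g add -ani; stems ending in -b or -v add -ir.
So padogbiz → paomdogbiz.

paomdogbiz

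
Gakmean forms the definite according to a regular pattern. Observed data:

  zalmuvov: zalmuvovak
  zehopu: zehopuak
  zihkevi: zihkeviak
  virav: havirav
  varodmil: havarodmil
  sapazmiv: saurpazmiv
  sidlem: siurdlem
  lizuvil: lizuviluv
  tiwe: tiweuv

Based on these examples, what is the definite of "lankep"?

lankepuv

zalmuvov and virav both end in -v yet inflect differently (zalmuvovak, havirav), so the final letter is not what conditions the rule; the first letter is.
"lankep" begins with l-. The one such stem in the data (lizuvil → lizuviluv) adds -uv, so the same rule applies.
So lankep → lankepuv.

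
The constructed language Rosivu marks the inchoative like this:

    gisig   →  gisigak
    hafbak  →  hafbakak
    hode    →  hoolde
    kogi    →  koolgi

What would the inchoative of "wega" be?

gisig and kogi both have last vowel 'i' yet inflect differently (gisigak, koolgi), so the last vowel is not what conditions the rule; whether the stem ends in a vowel or a consonant is.
"wega" ends in a vowel. The stems ending in a vowel (hode → hoolde, kogi → koolgi) insert -ol- after the first vowel.
So wega → weolga.

weolga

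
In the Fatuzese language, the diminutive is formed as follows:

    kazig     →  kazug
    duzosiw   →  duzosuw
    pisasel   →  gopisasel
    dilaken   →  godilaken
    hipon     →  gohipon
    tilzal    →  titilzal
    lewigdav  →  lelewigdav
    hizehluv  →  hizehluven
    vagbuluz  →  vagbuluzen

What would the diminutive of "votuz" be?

pisasel and tilzal both end in -l yet inflect differently (gopisasel, titilzal), so the final letter is not what conditions the rule; the last vowel is.
"votuz" has last vowel 'u'. The stems whose last vowel is 'u' (hizehluv → hizehluven, vagbuluz → vagbuluzen) add -en.
The other patterns: stems whose last vowel is 'i' change the last vowel to 'u'; stems whose last vowel is 'e' or 'o' add the prefix go-; stems whose last vowel is 'a' repeat the first consonant+vowel as a prefix.
So votuz → votuzen.

votuzen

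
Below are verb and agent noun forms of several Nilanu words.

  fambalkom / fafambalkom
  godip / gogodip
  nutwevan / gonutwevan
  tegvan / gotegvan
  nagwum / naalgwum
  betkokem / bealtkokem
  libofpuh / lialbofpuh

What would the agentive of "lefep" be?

fambalkom and nagwum both end in -m yet inflect differently (fafambalkom, naalgwum), so the final letter is not what conditions the rule; the last vowel is.
"lefep" has last vowel 'e'. The one such stem in the data (betkokem → bealtkokem) inserts -al- after the first vowel (as do nagwum, libofpuh), so the same rule applies.
So lefep → lealfep.

lealfep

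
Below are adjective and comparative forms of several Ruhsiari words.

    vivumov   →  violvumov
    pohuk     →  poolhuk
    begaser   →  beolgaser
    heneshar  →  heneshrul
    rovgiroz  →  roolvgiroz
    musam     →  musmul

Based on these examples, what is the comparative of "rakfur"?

raolkfur

heneshar and begaser both end in -r yet inflect differently (heneshrul, beolgaser), so the final letter is not what conditions the rule; the last vowel is.
"rakfur" has last vowel 'u'. The one such stem in the data (pohuk → poolhuk) inserts -ol- after the first vowel (as do vivumov, rovgiroz), so the same rule applies.
So rakfur → raolkfur.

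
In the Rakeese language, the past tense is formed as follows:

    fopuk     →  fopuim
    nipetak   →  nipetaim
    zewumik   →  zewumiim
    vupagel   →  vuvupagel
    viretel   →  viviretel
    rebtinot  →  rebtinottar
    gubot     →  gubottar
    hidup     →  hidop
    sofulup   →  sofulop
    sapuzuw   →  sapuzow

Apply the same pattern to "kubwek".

fopuk and hidup both have last vowel 'u' yet inflect differently (fopuim, hidop), so the last vowel is not what conditions the rule; the final letter is.
"kubwek" ends in -k. The stems ending in -k (fopuk → fopuim, nipetak → nipetaim, zewumik → zewumiim) drop the final letter and add -im.
The other patterns: stems ending in -l repeat the first consonant+vowel as a prefix; stems ending in -t double the final consonant and add -ar; stems ending in -p or -w change the last vowel to 'o'.
So kubwek → kubweim.

kubweim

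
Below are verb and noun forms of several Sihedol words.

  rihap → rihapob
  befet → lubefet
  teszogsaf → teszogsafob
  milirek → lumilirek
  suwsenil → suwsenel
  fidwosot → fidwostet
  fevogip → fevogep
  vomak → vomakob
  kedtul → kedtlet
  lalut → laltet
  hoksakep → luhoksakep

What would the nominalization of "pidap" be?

pidapob

rihap and fevogip both end in -p yet inflect differently (rihapob, fevogep), so the final letter is not what conditions the rule; the last vowel is.
"pidap" has last vowel 'a'. The stems whose last vowel is 'a' (vomak → vomakob, teszogsaf → teszogsafob, rihap → rihapob) add -ob.
The other patterns: stems whose last vowel is 'i' change the last vowel to 'e'; stems whose last vowel is 'e' add the prefix lu-; stems whose last vowel is 'o' or 'u' delete the last vowel and add -et.
So pidap → pidapob.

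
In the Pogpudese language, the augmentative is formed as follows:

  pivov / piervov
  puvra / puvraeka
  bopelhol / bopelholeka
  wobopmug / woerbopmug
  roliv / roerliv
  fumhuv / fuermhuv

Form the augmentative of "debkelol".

debkeloleka

"debkelol" ends in -l. The one such stem in the data (bopelhol → bopelholeka) adds -eka, so the same rule applies.
The other pattern: stems ending in -g or -v insert -er- after the first vowel.
So debkelol → debkeloleka.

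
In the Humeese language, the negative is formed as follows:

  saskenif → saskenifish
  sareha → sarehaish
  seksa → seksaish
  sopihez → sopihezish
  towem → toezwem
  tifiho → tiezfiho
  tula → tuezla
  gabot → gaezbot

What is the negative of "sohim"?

sohimish

sareha and tula both end in -a yet inflect differently (sarehaish, tuezla), so the final letter is not what conditions the rule; the first letter is.
"sohim" begins with s-. The stems beginning with s- (saskenif → saskenifish, sareha → sarehaish, seksa → seksaish) add -ish.
So sohim → sohimish.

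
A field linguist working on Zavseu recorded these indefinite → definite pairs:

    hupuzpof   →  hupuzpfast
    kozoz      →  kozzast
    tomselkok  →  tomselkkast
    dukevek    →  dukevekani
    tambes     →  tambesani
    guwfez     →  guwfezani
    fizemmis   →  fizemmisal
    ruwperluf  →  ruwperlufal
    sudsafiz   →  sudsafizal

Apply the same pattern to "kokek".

tomselkok and dukevek both end in -k yet inflect differently (tomselkkast, dukevekani), so the final letter is not what conditions the rule; the last vowel is.
"kokek" has last vowel 'e'. The stems whose last vowel is 'e' (dukevek → dukevekani, tambes → tambesani, guwfez → guwfezani) add -ani.
The other patterns: stems whose last vowel is 'o' delete the last vowel and add -ast; stems whose last vowel is 'i' or 'u' add -al.
So kokek → kokekani.

kokekani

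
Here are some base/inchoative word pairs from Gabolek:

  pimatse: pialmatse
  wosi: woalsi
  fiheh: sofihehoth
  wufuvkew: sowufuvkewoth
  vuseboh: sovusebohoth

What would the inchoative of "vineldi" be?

"vineldi" ends in a vowel. The stems ending in a vowel (wosi → woalsi, pimatse → pialmatse) insert -al- after the first vowel.
The other pattern: stems ending in a consonant add so- … -oth around the stem.
So vineldi → vialneldi.

vialneldi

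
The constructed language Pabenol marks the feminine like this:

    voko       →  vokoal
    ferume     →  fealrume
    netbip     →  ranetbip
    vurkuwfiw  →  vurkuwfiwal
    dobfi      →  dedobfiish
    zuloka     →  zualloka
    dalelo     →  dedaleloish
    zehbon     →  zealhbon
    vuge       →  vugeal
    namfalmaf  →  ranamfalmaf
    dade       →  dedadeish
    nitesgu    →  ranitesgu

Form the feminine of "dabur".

dedaburish

voko and dalelo both end in -o yet inflect differently (vokoal, dedaleloish), so the final letter is not what conditions the rule; the first letter is.
"dabur" begins with d-. The stems beginning with d- (dalelo → dedaleloish, dade → dedadeish, dobfi → dedobfiish) add de- … -ish around the stem.
So dabur → dedaburish.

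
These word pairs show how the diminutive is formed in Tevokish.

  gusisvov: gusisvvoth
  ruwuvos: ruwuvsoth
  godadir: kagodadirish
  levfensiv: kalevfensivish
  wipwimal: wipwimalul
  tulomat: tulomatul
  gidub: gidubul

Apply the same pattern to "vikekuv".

gusisvov and levfensiv both end in -v yet inflect differently (gusisvvoth, kalevfensivish), so the final letter is not what conditions the rule; the last vowel is.
"vikekuv" has last vowel 'u'. The one such stem in the data (gidub → gidubul) adds -ul, so the same rule applies.
So vikekuv → vikekuvul.

vikekuvul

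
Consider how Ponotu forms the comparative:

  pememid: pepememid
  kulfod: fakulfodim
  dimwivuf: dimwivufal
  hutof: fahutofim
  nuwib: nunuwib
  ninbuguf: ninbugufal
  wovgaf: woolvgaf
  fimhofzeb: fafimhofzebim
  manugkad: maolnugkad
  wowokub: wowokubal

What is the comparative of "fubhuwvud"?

fubhuwvudal

fimhofzeb and wowokub both end in -b yet inflect differently (fafimhofzebim, wowokubal), so the final letter is not what conditions the rule; the last vowel is.
"fubhuwvud" has last vowel 'u'. The stems whose last vowel is 'u' (wowokub → wowokubal, dimwivuf → dimwivufal, ninbuguf → ninbugufal) add -al.
The other patterns: stems whose last vowel is 'e' or 'o' add fa- … -im around the stem; stems whose last vowel is 'i' repeat the first consonant+vowel as a prefix; stems whose last vowel is 'a' insert -ol- after the first vowel.
So fubhuwvud → fubhuwvudal.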